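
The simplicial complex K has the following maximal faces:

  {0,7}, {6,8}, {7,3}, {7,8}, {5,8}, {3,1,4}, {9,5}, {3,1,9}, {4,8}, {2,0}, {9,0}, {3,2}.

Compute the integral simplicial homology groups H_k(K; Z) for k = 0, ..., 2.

H_0 ≅ Z,  H_1 ≅ Z^4,  H_2 = 0.

Order the vertices as 0 < 1 < 2 < 3 < 4 < 5 < 6 < 7 < 8 < 9. Listing each simplex with vertices in this order, K has dimension 2 with simplices:

  0-simplices (10): [0], [1], [2], [3], [4], [5], [6], [7], [8], [9]
  1-simplices (15): [0,2], [0,7], [0,9], [1,3], [1,4], [1,9], [2,3], [3,4], [3,7], [3,9], [4,8], [5,8], [5,9], [6,8], [7,8]
  2-simplices (2): [1,3,4], [1,3,9]

so the chain groups are C_0 ≅ Z^10, C_1 ≅ Z^15, C_2 ≅ Z^2.

The boundary map ∂_1: C_1 → C_0 sends each edge [p,q] (with p < q) to q − p. For instance
  ∂[0,9] = [9] − [0].
As a 10×15 matrix over Z this has rank 9, with invariant factors (1,1,1,1,1,1,1,1,1).

The boundary map ∂_2: C_2 → C_1 sends each 2-simplex [p,q,r] to [q,r] − [p,r] + [p,q]. For instance
  ∂[1,3,4] = [3,4] − [1,4] + [1,3],
  ∂[1,3,9] = [3,9] − [1,9] + [1,3].
The 15×2 boundary matrix has rank 2 and Smith normal form diag(1,1).

From H_k ≅ ker(∂_k) / im(∂_{k+1}) we obtain:

  H_0: rank C_0 − rank ∂_1 = 10 − 9 = 1, and the invariant factors of ∂_1 are all 1, so H_0 ≅ Z.
  H_1: rank ker ∂_1 − rank ∂_2 = (15 − 9) − 2 = 4, and the invariant factors of ∂_2 are all 1, so H_1 ≅ Z^4.
  H_2: rank ker ∂_2 − rank ∂_3 = (2 − 2) − 0 = 0, and there is no ∂_3, so H_2 ≅ 0.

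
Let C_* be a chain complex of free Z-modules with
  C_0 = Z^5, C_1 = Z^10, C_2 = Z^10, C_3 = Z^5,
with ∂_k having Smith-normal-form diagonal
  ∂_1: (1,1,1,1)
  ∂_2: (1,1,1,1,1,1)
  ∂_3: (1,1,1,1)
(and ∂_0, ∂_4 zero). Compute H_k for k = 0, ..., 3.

H_0 = Z,  H_1 = 0,  H_2 = 0,  H_3 = Z.

H_0: b_0 = 5 − 0 − 4 = 1; torsion from ∂_1 factors > 1: none. So H_0 = Z.
H_1: b_1 = 10 − 4 − 6 = 0; torsion from ∂_2 factors > 1: none. So H_1 = 0.
H_2: b_2 = 10 − 6 − 4 = 0; torsion from ∂_3 factors > 1: none. So H_2 = 0.
H_3: b_3 = 5 − 4 − 0 = 1; torsion from ∂_4 factors > 1: none. So H_3 = Z.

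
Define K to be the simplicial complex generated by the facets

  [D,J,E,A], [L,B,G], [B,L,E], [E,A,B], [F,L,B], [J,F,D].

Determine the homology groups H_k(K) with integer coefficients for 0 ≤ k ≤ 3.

H_0 ≅ Z,  H_1 ≅ Z,  H_2 = 0,  H_3 = 0.

Take the total order A < B < D < E < F < G < J < L on the vertex set. Then K (dimension 3) consists of the simplices:

  0-simplices (8): A, B, D, E, F, G, J, L
  1-simplices (16): AB, AD, AE, AJ, BE, BF, BG, BL, DE, DF, DJ, EJ, EL, FJ, FL, GL
  2-simplices (9): ABE, ADE, ADJ, AEJ, BEL, BFL, BGL, DEJ, DFJ
  3-simplices (1): ADEJ

so the chain groups are C_0 ≅ Z^8, C_1 ≅ Z^16, C_2 ≅ Z^9, C_3 ≅ Z^1.

∂_1: C_1 → C_0 is given by ∂[p,q] = [q] − [p]. For instance
  ∂DJ = J − D.
The resulting 8×16 matrix has rank 7, and its Smith normal form has invariant factors (1,1,1,1,1,1,1).

Boundary ∂_2: C_2 → C_1 maps a triangle to the signed sum of its edges. For instance
  ∂BGL = GL − BL + BG,
  ∂ADJ = DJ − AJ + AD.
The 16×9 boundary matrix has rank 8 and Smith normal form diag(1,1,1,1,1,1,1,1).

The boundary map ∂_3: C_3 → C_2 sends each 3-simplex σ to the alternating sum Σ_i (−1)^i (σ with its i-th vertex removed). For instance
  ∂ADEJ = DEJ − AEJ + ADJ − ADE.
As a 9×1 matrix over Z this has rank 1, with invariant factors (1).

Reading off H_k = ker ∂_k / im ∂_{k+1}:

  H_0: rank C_0 − rank ∂_1 = 8 − 7 = 1, and the invariant factors of ∂_1 are all 1, so H_0 = Z.
  H_1: rank ker ∂_1 − rank ∂_2 = (16 − 7) − 8 = 1, and the invariant factors of ∂_2 are all 1, so H_1 = Z.
  H_2: rank ker ∂_2 − rank ∂_3 = (9 − 8) − 1 = 0, and the invariant factors of ∂_3 are all 1, so H_2 = 0.
  H_3: rank ker ∂_3 − rank ∂_4 = (1 − 1) − 0 = 0, and there is no ∂_4, so H_3 = 0.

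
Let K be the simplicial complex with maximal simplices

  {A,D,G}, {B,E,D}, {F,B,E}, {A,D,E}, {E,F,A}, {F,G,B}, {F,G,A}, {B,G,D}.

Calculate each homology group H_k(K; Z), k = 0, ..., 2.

H_0 ≅ Z,  H_1 = 0,  H_2 ≅ Z.

Fix the vertex order A < B < D < E < F < G and write every simplex with vertices in increasing order. Then dim K = 2 and the simplices of K are:

  0-simplices (6): A, B, D, E, F, G
  1-simplices (12): AD, AE, AF, AG, BD, BE, BF, BG, DE, DG, EF, FG
  2-simplices (8): ADE, ADG, AEF, AFG, BDE, BDG, BEF, BFG

Hence C_0 ≅ Z^6, C_1 ≅ Z^12, C_2 ≅ Z^8.

∂_1: C_1 → C_0 is given by ∂[p,q] = [q] − [p]. For instance
  ∂DE = E − D.
This gives a 6×12 integer matrix of rank 5; reducing to Smith normal form yields diagonal entries (1,1,1,1,1).

Boundary ∂_2: C_2 → C_1 acts by ∂[p,q,r] = [q,r] − [p,r] + [p,q]. For instance
  ∂AFG = FG − AG + AF,
  ∂BDE = DE − BE + BD.
The 12×8 boundary matrix has rank 7 and Smith normal form diag(1,1,1,1,1,1,1).

Reading off H_k = ker ∂_k / im ∂_{k+1}:

  H_0: rank C_0 − rank ∂_1 = 6 − 5 = 1, and the invariant factors of ∂_1 are all 1, so H_0 ≅ Z.
  H_1: rank ker ∂_1 − rank ∂_2 = (12 − 5) − 7 = 0, and the invariant factors of ∂_2 are all 1, so H_1 ≅ 0.
  H_2: rank ker ∂_2 − rank ∂_3 = (8 − 7) − 0 = 1, and there is no ∂_3, so H_2 ≅ Z.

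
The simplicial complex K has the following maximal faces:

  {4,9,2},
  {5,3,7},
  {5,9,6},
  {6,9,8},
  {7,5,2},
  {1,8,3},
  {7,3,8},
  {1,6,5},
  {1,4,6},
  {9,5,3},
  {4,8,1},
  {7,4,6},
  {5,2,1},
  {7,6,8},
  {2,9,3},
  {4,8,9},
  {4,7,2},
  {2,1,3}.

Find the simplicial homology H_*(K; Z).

Take the total order 1 < 2 < 3 < 4 < 5 < 6 < 7 < 8 < 9 on the vertex set. Then K (dimension 2) consists of the simplices:

  0-simplices (9): [1], [2], [3], [4], [5], [6], [7], [8], [9]
  1-simplices (27): (27 of them)
  2-simplices (18): [1,2,3], [1,2,5], [1,3,8], [1,4,6], [1,4,8], [1,5,6], [2,3,9], [2,4,7], [2,4,9], [2,5,7], [3,5,7], [3,5,9], [3,7,8], [4,6,7], [4,8,9], [5,6,9], [6,7,8], [6,8,9]

giving chain groups C_0 ≅ Z^9, C_1 ≅ Z^27, C_2 ≅ Z^18.

Boundary ∂_1: C_1 → C_0 maps an edge to its endpoints' difference, ∂[p,q] = q − p.
This gives a 9×27 integer matrix of rank 8; reducing to Smith normal form yields diagonal entries (1,1,1,1,1,1,1,1).

The boundary map ∂_2: C_2 → C_1 maps a triangle to the signed sum of its edges. For instance
  ∂[5,6,9] = [6,9] − [5,9] + [5,6],
  ∂[2,5,7] = [5,7] − [2,7] + [2,5].
The 27×18 boundary matrix has rank 18 and Smith normal form diag(1,1,1,1,1,1,1,1,1,1,1,1,1,1,1,1,1,2).

From H_k ≅ ker(∂_k) / im(∂_{k+1}) we obtain:

  H_0: rank C_0 − rank ∂_1 = 9 − 8 = 1, and the invariant factors of ∂_1 are all 1, so H_0 ≅ Z.
  H_1: rank ker ∂_1 − rank ∂_2 = (27 − 8) − 18 = 1, and ∂_2 has invariant factor 2 > 1, so H_1 ≅ Z ⊕ Z/2.
  H_2: rank ker ∂_2 − rank ∂_3 = (18 − 18) − 0 = 0, and there is no ∂_3, so H_2 ≅ 0.

As a check, the Euler characteristic is 9 − 27 + 18 = 0, which agrees with 1 − 1 + 0 = 0.
(K is a triangulation of the Klein bottle.)

H_0 = Z,  H_1 = Z ⊕ Z/2,  H_2 = 0.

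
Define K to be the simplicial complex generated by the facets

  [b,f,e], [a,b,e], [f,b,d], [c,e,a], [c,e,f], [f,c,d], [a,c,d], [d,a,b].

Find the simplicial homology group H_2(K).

H_2 ≅ Z.

Order the vertices as a < b < c < d < e < f. Listing each simplex with vertices in this order, K has dimension 2 with simplices:

  0-simplices (6): a, b, c, d, e, f
  1-simplices (12): ab, ac, ad, ae, bd, be, bf, cd, ce, cf, df, ef
  2-simplices (8): abd, abe, acd, ace, bdf, bef, cdf, cef

giving chain groups C_0 ≅ Z^6, C_1 ≅ Z^12, C_2 ≅ Z^8.

∂_1: C_1 → C_0 maps an edge to its endpoints' difference, ∂[p,q] = q − p. For instance
  ∂ad = d − a.
The 6×12 boundary matrix has rank 5 and Smith normal form diag(1,1,1,1,1).

Boundary ∂_2: C_2 → C_1 acts by ∂[p,q,r] = [q,r] − [p,r] + [p,q]. For instance
  ∂ace = ce − ae + ac,
  ∂acd = cd − ad + ac.
The resulting 12×8 matrix has rank 7, and its Smith normal form has invariant factors (1,1,1,1,1,1,1).

Computing H_k = (kernel of ∂_k) / (image of ∂_{k+1}):

  H_2: rank ker ∂_2 − rank ∂_3 = (8 − 7) − 0 = 1, and there is no ∂_3, so H_2 = Z.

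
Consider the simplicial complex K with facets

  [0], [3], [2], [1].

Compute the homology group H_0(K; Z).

We work with the vertex ordering 0 < 1 < 2 < 3. The simplices of K, each written with vertices in increasing order, are:

  0-simplices (4): [0], [1], [2], [3]

giving chain groups C_0 ≅ Z^4.

Reading off H_k = ker ∂_k / im ∂_{k+1}:

  H_0: rank C_0 − rank ∂_1 = 4 − 0 = 4, and there is no ∂_1, so H_0 = Z^4.

H_0 ≅ Z^4.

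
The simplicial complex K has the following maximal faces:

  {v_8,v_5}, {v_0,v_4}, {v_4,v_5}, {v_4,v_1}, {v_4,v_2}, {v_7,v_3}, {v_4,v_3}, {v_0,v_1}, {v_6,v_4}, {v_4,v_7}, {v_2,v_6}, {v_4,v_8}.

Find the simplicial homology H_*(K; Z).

Take the total order v_0 < v_1 < v_2 < v_3 < v_4 < v_5 < v_6 < v_7 < v_8 on the vertex set. Then K (dimension 1) consists of the simplices:

  0-simplices (9): [v_0], [v_1], [v_2], [v_3], [v_4], [v_5], [v_6], [v_7], [v_8]
  1-simplices (12): [v_0,v_1], [v_0,v_4], [v_1,v_4], [v_2,v_4], [v_2,v_6], [v_3,v_4], [v_3,v_7], [v_4,v_5], [v_4,v_6], [v_4,v_7], [v_4,v_8], [v_5,v_8]

so the chain groups are C_0 ≅ Z^9, C_1 ≅ Z^12.

Boundary ∂_1: C_1 → C_0 is given by ∂[p,q] = [q] − [p].
The resulting 9×12 matrix has rank 8, and its Smith normal form has invariant factors (1,1,1,1,1,1,1,1).

Now H_k = ker ∂_k / im ∂_{k+1}, so:

  H_0: rank C_0 − rank ∂_1 = 9 − 8 = 1, and the invariant factors of ∂_1 are all 1, so H_0 ≅ Z.
  H_1: rank ker ∂_1 − rank ∂_2 = (12 − 8) − 0 = 4, and there is no ∂_2, so H_1 ≅ Z^4.

H_0 ≅ Z,  H_1 ≅ Z^4.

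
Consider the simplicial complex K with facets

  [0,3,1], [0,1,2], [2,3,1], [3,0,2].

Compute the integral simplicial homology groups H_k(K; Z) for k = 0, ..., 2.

Take the total order 0 < 1 < 2 < 3 on the vertex set. Then K (dimension 2) consists of the simplices:

  0-simplices (4): [0], [1], [2], [3]
  1-simplices (6): [0,1], [0,2], [0,3], [1,2], [1,3], [2,3]
  2-simplices (4): [0,1,2], [0,1,3], [0,2,3], [1,2,3]

so the chain groups are C_0 ≅ Z^4, C_1 ≅ Z^6, C_2 ≅ Z^4.

∂_1: C_1 → C_0 is given by ∂[p,q] = [q] − [p]. For instance
  ∂[1,3] = [3] − [1].
As a 4×6 matrix over Z this has rank 3, with invariant factors (1,1,1).

Boundary ∂_2: C_2 → C_1 sends each 2-simplex [p,q,r] to [q,r] − [p,r] + [p,q]. For instance
  ∂[0,2,3] = [2,3] − [0,3] + [0,2],
  ∂[0,1,2] = [1,2] − [0,2] + [0,1].
The 6×4 boundary matrix has rank 3 and Smith normal form diag(1,1,1).

Reading off H_k = ker ∂_k / im ∂_{k+1}:

  H_0: rank C_0 − rank ∂_1 = 4 − 3 = 1, and the invariant factors of ∂_1 are all 1, so H_0 = Z.
  H_1: rank ker ∂_1 − rank ∂_2 = (6 − 3) − 3 = 0, and the invariant factors of ∂_2 are all 1, so H_1 = 0.
  H_2: rank ker ∂_2 − rank ∂_3 = (4 − 3) − 0 = 1, and there is no ∂_3, so H_2 = Z.

H_0 = Z,  H_1 = 0,  H_2 = Z.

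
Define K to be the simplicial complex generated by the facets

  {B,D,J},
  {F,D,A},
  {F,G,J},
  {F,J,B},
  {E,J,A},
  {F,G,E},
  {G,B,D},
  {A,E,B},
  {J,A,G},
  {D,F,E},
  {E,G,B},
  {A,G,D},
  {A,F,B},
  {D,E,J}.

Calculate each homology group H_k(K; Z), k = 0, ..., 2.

H_0 = Z,  H_1 = Z^2,  H_2 = Z.

We work with the vertex ordering A < B < D < E < F < G < J. The simplices of K, each written with vertices in increasing order, are:

  0-simplices (7): A, B, D, E, F, G, J
  1-simplices (21): AB, AD, AE, AF, AG, AJ, BD, BE, BF, BG, BJ, DE, DF, DG, DJ, EF, EG, EJ, FG, FJ, GJ
  2-simplices (14): ABE, ABF, ADF, ADG, AEJ, AGJ, BDG, BDJ, BEG, BFJ, DEF, DEJ, EFG, FGJ

so the chain groups are C_0 ≅ Z^7, C_1 ≅ Z^21, C_2 ≅ Z^14.

The boundary map ∂_1: C_1 → C_0 is given by ∂[p,q] = [q] − [p].
The resulting 7×21 matrix has rank 6, and its Smith normal form has invariant factors (1,1,1,1,1,1).

∂_2: C_2 → C_1 maps a triangle to the signed sum of its edges. For instance
  ∂AGJ = GJ − AJ + AG,
  ∂DEF = EF − DF + DE.
The 21×14 boundary matrix has rank 13 and Smith normal form diag(1,1,1,1,1,1,1,1,1,1,1,1,1).

From H_k ≅ ker(∂_k) / im(∂_{k+1}) we obtain:

  H_0: rank C_0 − rank ∂_1 = 7 − 6 = 1, and the invariant factors of ∂_1 are all 1, so H_0 ≅ Z.
  H_1: rank ker ∂_1 − rank ∂_2 = (21 − 6) − 13 = 2, and the invariant factors of ∂_2 are all 1, so H_1 ≅ Z^2.
  H_2: rank ker ∂_2 − rank ∂_3 = (14 − 13) − 0 = 1, and there is no ∂_3, so H_2 ≅ Z.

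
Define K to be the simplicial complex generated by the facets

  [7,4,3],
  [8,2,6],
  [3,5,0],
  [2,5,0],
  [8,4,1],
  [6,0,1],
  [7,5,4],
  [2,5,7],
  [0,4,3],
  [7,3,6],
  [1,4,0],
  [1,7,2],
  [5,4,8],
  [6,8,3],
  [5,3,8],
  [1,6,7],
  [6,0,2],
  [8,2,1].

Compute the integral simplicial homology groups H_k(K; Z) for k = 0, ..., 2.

We work with the vertex ordering 0 < 1 < 2 < 3 < 4 < 5 < 6 < 7 < 8. The simplices of K, each written with vertices in increasing order, are:

  0-simplices (9): [0], [1], [2], [3], [4], [5], [6], [7], [8]
  1-simplices (27): (27 of them)
  2-simplices (18): [0,1,4], [0,1,6], [0,2,5], [0,2,6], [0,3,4], [0,3,5], [1,2,7], [1,2,8], [1,4,8], [1,6,7], [2,5,7], [2,6,8], [3,4,7], [3,5,8], [3,6,7], [3,6,8], [4,5,7], [4,5,8]

giving chain groups C_0 ≅ Z^9, C_1 ≅ Z^27, C_2 ≅ Z^18.

The boundary map ∂_1: C_1 → C_0 sends each edge [p,q] (with p < q) to q − p.
As a 9×27 matrix over Z this has rank 8, with invariant factors (1,1,1,1,1,1,1,1).

The boundary map ∂_2: C_2 → C_1 acts by ∂[p,q,r] = [q,r] − [p,r] + [p,q]. For instance
  ∂[1,2,7] = [2,7] − [1,7] + [1,2],
  ∂[3,4,7] = [4,7] − [3,7] + [3,4].
The 27×18 boundary matrix has rank 18 and Smith normal form diag(1,1,1,1,1,1,1,1,1,1,1,1,1,1,1,1,1,2).

Now H_k = ker ∂_k / im ∂_{k+1}, so:

  H_0: rank C_0 − rank ∂_1 = 9 − 8 = 1, and the invariant factors of ∂_1 are all 1, so H_0 = Z.
  H_1: rank ker ∂_1 − rank ∂_2 = (27 − 8) − 18 = 1, and ∂_2 has invariant factor 2 > 1, so H_1 = Z ⊕ Z/2.
  H_2: rank ker ∂_2 − rank ∂_3 = (18 − 18) − 0 = 0, and there is no ∂_3, so H_2 = 0.

As a check, the Euler characteristic is 9 − 27 + 18 = 0, which agrees with 1 − 1 + 0 = 0.

H_0 ≅ Z,  H_1 ≅ Z ⊕ Z/2,  H_2 = 0.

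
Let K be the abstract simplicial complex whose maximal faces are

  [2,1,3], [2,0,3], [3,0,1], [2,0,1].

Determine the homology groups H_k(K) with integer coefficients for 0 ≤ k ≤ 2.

Order the vertices as 0 < 1 < 2 < 3. Listing each simplex with vertices in this order, K has dimension 2 with simplices:

  0-simplices (4): [0], [1], [2], [3]
  1-simplices (6): [0,1], [0,2], [0,3], [1,2], [1,3], [2,3]
  2-simplices (4): [0,1,2], [0,1,3], [0,2,3], [1,2,3]

so the chain groups are C_0 ≅ Z^4, C_1 ≅ Z^6, C_2 ≅ Z^4.

∂_1: C_1 → C_0 sends each edge [p,q] (with p < q) to q − p. For instance
  ∂[0,2] = [2] − [0].
The 4×6 boundary matrix has rank 3 and Smith normal form diag(1,1,1).

Boundary ∂_2: C_2 → C_1 sends each 2-simplex [p,q,r] to [q,r] − [p,r] + [p,q]. For instance
  ∂[0,2,3] = [2,3] − [0,3] + [0,2],
  ∂[0,1,3] = [1,3] − [0,3] + [0,1].
This gives a 6×4 integer matrix of rank 3; reducing to Smith normal form yields diagonal entries (1,1,1).

Reading off H_k = ker ∂_k / im ∂_{k+1}:

  H_0: rank C_0 − rank ∂_1 = 4 − 3 = 1, and the invariant factors of ∂_1 are all 1, so H_0 ≅ Z.
  H_1: rank ker ∂_1 − rank ∂_2 = (6 − 3) − 3 = 0, and the invariant factors of ∂_2 are all 1, so H_1 ≅ 0.
  H_2: rank ker ∂_2 − rank ∂_3 = (4 − 3) − 0 = 1, and there is no ∂_3, so H_2 ≅ Z.

(K is a triangulation of the 2-sphere S^2.)

H_0 ≅ Z,  H_1 = 0,  H_2 ≅ Z.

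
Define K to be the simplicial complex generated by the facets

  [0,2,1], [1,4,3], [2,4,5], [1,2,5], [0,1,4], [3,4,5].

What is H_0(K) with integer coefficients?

We work with the vertex ordering 0 < 1 < 2 < 3 < 4 < 5. The simplices of K, each written with vertices in increasing order, are:

  0-simplices (6): [0], [1], [2], [3], [4], [5]
  1-simplices (12): [0,1], [0,2], [0,4], [1,2], [1,3], [1,4], [1,5], [2,4], [2,5], [3,4], [3,5], [4,5]
  2-simplices (6): [0,1,2], [0,1,4], [1,2,5], [1,3,4], [2,4,5], [3,4,5]

giving chain groups C_0 ≅ Z^6, C_1 ≅ Z^12, C_2 ≅ Z^6.

Boundary ∂_1: C_1 → C_0 maps an edge to its endpoints' difference, ∂[p,q] = q − p.
As a 6×12 matrix over Z this has rank 5, with invariant factors (1,1,1,1,1).

∂_2: C_2 → C_1 sends each 2-simplex [p,q,r] to [q,r] − [p,r] + [p,q]. For instance
  ∂[1,3,4] = [3,4] − [1,4] + [1,3],
  ∂[0,1,2] = [1,2] − [0,2] + [0,1].
The 12×6 boundary matrix has rank 6 and Smith normal form diag(1,1,1,1,1,1).

Computing H_k = (kernel of ∂_k) / (image of ∂_{k+1}):

  H_0: rank C_0 − rank ∂_1 = 6 − 5 = 1, and the invariant factors of ∂_1 are all 1, so H_0 = Z.

(K is a triangulation of the cylinder S^1 x I.)

H_0 ≅ Z.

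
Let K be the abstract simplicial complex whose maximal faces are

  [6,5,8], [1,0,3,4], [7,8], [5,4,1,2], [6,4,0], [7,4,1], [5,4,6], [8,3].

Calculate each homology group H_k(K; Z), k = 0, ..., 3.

H_0 ≅ Z,  H_1 ≅ Z^2,  H_2 = 0,  H_3 = 0.

Fix the vertex order 0 < 1 < 2 < 3 < 4 < 5 < 6 < 7 < 8 and write every simplex with vertices in increasing order. Then dim K = 3 and the simplices of K are:

  0-simplices (9): [0], [1], [2], [3], [4], [5], [6], [7], [8]
  1-simplices (20): [0,1], [0,3], [0,4], [0,6], [1,2], [1,3], [1,4], [1,5], [1,7], [2,4], [2,5], [3,4], [3,8], [4,5], [4,6], [4,7], [5,6], [5,8], [6,8], [7,8]
  2-simplices (12): [0,1,3], [0,1,4], [0,3,4], [0,4,6], [1,2,4], [1,2,5], [1,3,4], [1,4,5], [1,4,7], [2,4,5], [4,5,6], [5,6,8]
  3-simplices (2): [0,1,3,4], [1,2,4,5]

Hence C_0 ≅ Z^9, C_1 ≅ Z^20, C_2 ≅ Z^12, C_3 ≅ Z^2.

Boundary ∂_1: C_1 → C_0 maps an edge to its endpoints' difference, ∂[p,q] = q − p.
The resulting 9×20 matrix has rank 8, and its Smith normal form has invariant factors (1,1,1,1,1,1,1,1).

Boundary ∂_2: C_2 → C_1 maps a triangle to the signed sum of its edges. For instance
  ∂[1,2,4] = [2,4] − [1,4] + [1,2],
  ∂[5,6,8] = [6,8] − [5,8] + [5,6].
This gives a 20×12 integer matrix of rank 10; reducing to Smith normal form yields diagonal entries (1,1,1,1,1,1,1,1,1,1).

∂_3: C_3 → C_2 sends each 3-simplex σ to the alternating sum Σ_i (−1)^i (σ with its i-th vertex removed). For instance
  ∂[1,2,4,5] = [2,4,5] − [1,4,5] + [1,2,5] − [1,2,4],
  ∂[0,1,3,4] = [1,3,4] − [0,3,4] + [0,1,4] − [0,1,3].
The 12×2 boundary matrix has rank 2 and Smith normal form diag(1,1).

Reading off H_k = ker ∂_k / im ∂_{k+1}:

  H_0: rank C_0 − rank ∂_1 = 9 − 8 = 1, and the invariant factors of ∂_1 are all 1, so H_0 = Z.
  H_1: rank ker ∂_1 − rank ∂_2 = (20 − 8) − 10 = 2, and the invariant factors of ∂_2 are all 1, so H_1 = Z^2.
  H_2: rank ker ∂_2 − rank ∂_3 = (12 − 10) − 2 = 0, and the invariant factors of ∂_3 are all 1, so H_2 = 0.
  H_3: rank ker ∂_3 − rank ∂_4 = (2 − 2) − 0 = 0, and there is no ∂_4, so H_3 = 0.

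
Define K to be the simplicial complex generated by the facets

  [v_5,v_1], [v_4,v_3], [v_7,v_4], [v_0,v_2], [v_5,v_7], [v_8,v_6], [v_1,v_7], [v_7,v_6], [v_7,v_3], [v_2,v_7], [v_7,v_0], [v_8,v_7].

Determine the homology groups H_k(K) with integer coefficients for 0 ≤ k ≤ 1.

Take the total order v_0 < v_1 < v_2 < v_3 < v_4 < v_5 < v_6 < v_7 < v_8 on the vertex set. Then K (dimension 1) consists of the simplices:

  0-simplices (9): [v_0], [v_1], [v_2], [v_3], [v_4], [v_5], [v_6], [v_7], [v_8]
  1-simplices (12): [v_0,v_2], [v_0,v_7], [v_1,v_5], [v_1,v_7], [v_2,v_7], [v_3,v_4], [v_3,v_7], [v_4,v_7], [v_5,v_7], [v_6,v_7], [v_6,v_8], [v_7,v_8]

so the chain groups are C_0 ≅ Z^9, C_1 ≅ Z^12.

The boundary map ∂_1: C_1 → C_0 sends each edge [p,q] (with p < q) to q − p.
This gives a 9×12 integer matrix of rank 8; reducing to Smith normal form yields diagonal entries (1,1,1,1,1,1,1,1).

Now H_k = ker ∂_k / im ∂_{k+1}, so:

  H_0: rank C_0 − rank ∂_1 = 9 − 8 = 1, and the invariant factors of ∂_1 are all 1, so H_0 = Z.
  H_1: rank ker ∂_1 − rank ∂_2 = (12 − 8) − 0 = 4, and there is no ∂_2, so H_1 = Z^4.

(K is a triangulation of a wedge of 4 circles.)

H_0 ≅ Z,  H_1 ≅ Z^4.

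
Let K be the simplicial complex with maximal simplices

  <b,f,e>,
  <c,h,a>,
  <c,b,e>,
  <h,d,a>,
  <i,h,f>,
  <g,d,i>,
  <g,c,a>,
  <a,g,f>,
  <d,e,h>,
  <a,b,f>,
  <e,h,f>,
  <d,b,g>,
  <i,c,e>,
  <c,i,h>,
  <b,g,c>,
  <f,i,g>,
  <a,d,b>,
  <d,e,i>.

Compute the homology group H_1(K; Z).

H_1 = Z ⊕ Z/2Z.

We work with the vertex ordering a < b < c < d < e < f < g < h < i. The simplices of K, each written with vertices in increasing order, are:

  0-simplices (9): a, b, c, d, e, f, g, h, i
  1-simplices (27): ab, ac, ad, af, ag, ah, bc, bd, be, bf, bg, ce, cg, ch, ci, de, dg, dh, di, ef, eh, ei, fg, fh, fi, gi, hi
  2-simplices (18): abd, abf, acg, ach, adh, afg, bce, bcg, bdg, bef, cei, chi, deh, dei, dgi, efh, fgi, fhi

giving chain groups C_0 ≅ Z^9, C_1 ≅ Z^27, C_2 ≅ Z^18.

∂_1: C_1 → C_0 maps an edge to its endpoints' difference, ∂[p,q] = q − p. For instance
  ∂eh = h − e.
As a 9×27 matrix over Z this has rank 8, with invariant factors (1,1,1,1,1,1,1,1).

The boundary map ∂_2: C_2 → C_1 acts by ∂[p,q,r] = [q,r] − [p,r] + [p,q]. For instance
  ∂dei = ei − di + de,
  ∂abd = bd − ad + ab.
The resulting 27×18 matrix has rank 18, and its Smith normal form has invariant factors (1,1,1,1,1,1,1,1,1,1,1,1,1,1,1,1,1,2).

Computing H_k = (kernel of ∂_k) / (image of ∂_{k+1}):

  H_1: rank ker ∂_1 − rank ∂_2 = (27 − 8) − 18 = 1, and ∂_2 has invariant factor 2 > 1, so H_1 ≅ Z ⊕ Z/2Z.

(K is a triangulation of the Klein bottle.)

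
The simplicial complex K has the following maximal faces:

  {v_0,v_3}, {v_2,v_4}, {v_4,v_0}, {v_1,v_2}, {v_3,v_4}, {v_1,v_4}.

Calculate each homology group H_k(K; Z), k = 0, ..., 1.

We work with the vertex ordering v_0 < v_1 < v_2 < v_3 < v_4. The simplices of K, each written with vertices in increasing order, are:

  0-simplices (5): [v_0], [v_1], [v_2], [v_3], [v_4]
  1-simplices (6): [v_0,v_3], [v_0,v_4], [v_1,v_2], [v_1,v_4], [v_2,v_4], [v_3,v_4]

giving chain groups C_0 ≅ Z^5, C_1 ≅ Z^6.

∂_1: C_1 → C_0 sends each edge [p,q] (with p < q) to q − p. For instance
  ∂[v_0,v_4] = [v_4] − [v_0].
As a 5×6 matrix over Z this has rank 4, with invariant factors (1,1,1,1).

Reading off H_k = ker ∂_k / im ∂_{k+1}:

  H_0: rank C_0 − rank ∂_1 = 5 − 4 = 1, and the invariant factors of ∂_1 are all 1, so H_0 = Z.
  H_1: rank ker ∂_1 − rank ∂_2 = (6 − 4) − 0 = 2, and there is no ∂_2, so H_1 = Z^2.

H_0 = Z,  H_1 = Z^2.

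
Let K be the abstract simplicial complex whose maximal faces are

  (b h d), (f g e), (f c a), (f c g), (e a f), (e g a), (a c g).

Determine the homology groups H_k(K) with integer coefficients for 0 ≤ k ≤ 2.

Fix the vertex order a < b < c < d < e < f < g < h and write every simplex with vertices in increasing order. Then dim K = 2 and the simplices of K are:

  0-simplices (8): a, b, c, d, e, f, g, h
  1-simplices (12): ac, ae, af, ag, bd, bh, cf, cg, dh, ef, eg, fg
  2-simplices (7): acf, acg, aef, aeg, bdh, cfg, efg

so the chain groups are C_0 ≅ Z^8, C_1 ≅ Z^12, C_2 ≅ Z^7.

∂_1: C_1 → C_0 sends each edge [p,q] (with p < q) to q − p. For instance
  ∂ac = c − a.
As a 8×12 matrix over Z this has rank 6, with invariant factors (1,1,1,1,1,1).

Boundary ∂_2: C_2 → C_1 maps a triangle to the signed sum of its edges. For instance
  ∂cfg = fg − cg + cf,
  ∂aef = ef − af + ae.
The 12×7 boundary matrix has rank 6 and Smith normal form diag(1,1,1,1,1,1).

Now H_k = ker ∂_k / im ∂_{k+1}, so:

  H_0: rank C_0 − rank ∂_1 = 8 − 6 = 2, and the invariant factors of ∂_1 are all 1, so H_0 = Z^2.
  H_1: rank ker ∂_1 − rank ∂_2 = (12 − 6) − 6 = 0, and the invariant factors of ∂_2 are all 1, so H_1 = 0.
  H_2: rank ker ∂_2 − rank ∂_3 = (7 − 6) − 0 = 1, and there is no ∂_3, so H_2 = Z.

H_0 ≅ Z^2,  H_1 = 0,  H_2 ≅ Z.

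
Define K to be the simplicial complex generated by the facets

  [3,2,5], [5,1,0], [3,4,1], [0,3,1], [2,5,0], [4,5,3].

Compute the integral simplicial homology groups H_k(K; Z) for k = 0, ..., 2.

H_0 ≅ Z,  H_1 ≅ Z,  H_2 = 0.

We work with the vertex ordering 0 < 1 < 2 < 3 < 4 < 5. The simplices of K, each written with vertices in increasing order, are:

  0-simplices (6): [0], [1], [2], [3], [4], [5]
  1-simplices (12): [0,1], [0,2], [0,3], [0,5], [1,3], [1,4], [1,5], [2,3], [2,5], [3,4], [3,5], [4,5]
  2-simplices (6): [0,1,3], [0,1,5], [0,2,5], [1,3,4], [2,3,5], [3,4,5]

so the chain groups are C_0 ≅ Z^6, C_1 ≅ Z^12, C_2 ≅ Z^6.

∂_1: C_1 → C_0 sends each edge [p,q] (with p < q) to q − p. For instance
  ∂[2,3] = [3] − [2].
This gives a 6×12 integer matrix of rank 5; reducing to Smith normal form yields diagonal entries (1,1,1,1,1).

Boundary ∂_2: C_2 → C_1 acts by ∂[p,q,r] = [q,r] − [p,r] + [p,q]. For instance
  ∂[1,3,4] = [3,4] − [1,4] + [1,3],
  ∂[2,3,5] = [3,5] − [2,5] + [2,3].
The 12×6 boundary matrix has rank 6 and Smith normal form diag(1,1,1,1,1,1).

Computing H_k = (kernel of ∂_k) / (image of ∂_{k+1}):

  H_0: rank C_0 − rank ∂_1 = 6 − 5 = 1, and the invariant factors of ∂_1 are all 1, so H_0 ≅ Z.
  H_1: rank ker ∂_1 − rank ∂_2 = (12 − 5) − 6 = 1, and the invariant factors of ∂_2 are all 1, so H_1 ≅ Z.
  H_2: rank ker ∂_2 − rank ∂_3 = (6 − 6) − 0 = 0, and there is no ∂_3, so H_2 ≅ 0.

As a check, the Euler characteristic is 6 − 12 + 6 = 0, which agrees with 1 − 1 + 0 = 0.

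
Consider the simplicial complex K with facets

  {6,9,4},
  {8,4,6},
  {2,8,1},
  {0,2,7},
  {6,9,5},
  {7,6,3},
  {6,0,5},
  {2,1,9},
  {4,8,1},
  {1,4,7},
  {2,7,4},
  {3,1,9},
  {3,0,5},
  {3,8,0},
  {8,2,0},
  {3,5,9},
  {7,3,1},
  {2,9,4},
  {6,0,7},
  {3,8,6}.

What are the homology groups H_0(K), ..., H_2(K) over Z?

Fix the vertex order 0 < 1 < 2 < 3 < 4 < 5 < 6 < 7 < 8 < 9 and write every simplex with vertices in increasing order. Then dim K = 2 and the simplices of K are:

  0-simplices (10): [0], [1], [2], [3], [4], [5], [6], [7], [8], [9]
  1-simplices (30): (30 of them)
  2-simplices (20): (20 of them)

so the chain groups are C_0 ≅ Z^10, C_1 ≅ Z^30, C_2 ≅ Z^20.

The boundary map ∂_1: C_1 → C_0 is given by ∂[p,q] = [q] − [p].
As a 10×30 matrix over Z this has rank 9, with invariant factors (1,1,1,1,1,1,1,1,1).

The boundary map ∂_2: C_2 → C_1 sends each 2-simplex [p,q,r] to [q,r] − [p,r] + [p,q]. For instance
  ∂[1,2,8] = [2,8] − [1,8] + [1,2],
  ∂[5,6,9] = [6,9] − [5,9] + [5,6].
This gives a 30×20 integer matrix of rank 20; reducing to Smith normal form yields diagonal entries (1,1,1,1,1,1,1,1,1,1,1,1,1,1,1,1,1,1,1,2).

From H_k ≅ ker(∂_k) / im(∂_{k+1}) we obtain:

  H_0: rank C_0 − rank ∂_1 = 10 − 9 = 1, and the invariant factors of ∂_1 are all 1, so H_0 ≅ Z.
  H_1: rank ker ∂_1 − rank ∂_2 = (30 − 9) − 20 = 1, and ∂_2 has invariant factor 2 > 1, so H_1 ≅ Z × Z/2.
  H_2: rank ker ∂_2 − rank ∂_3 = (20 − 20) − 0 = 0, and there is no ∂_3, so H_2 ≅ 0.

H_0 ≅ Z,  H_1 ≅ Z × Z/2,  H_2 = 0.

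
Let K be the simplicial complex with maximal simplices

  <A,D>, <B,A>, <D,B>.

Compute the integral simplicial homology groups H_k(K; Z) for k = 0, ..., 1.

Fix the vertex order A < B < D and write every simplex with vertices in increasing order. Then dim K = 1 and the simplices of K are:

  0-simplices (3): A, B, D
  1-simplices (3): AB, AD, BD

so the chain groups are C_0 ≅ Z^3, C_1 ≅ Z^3.

Boundary ∂_1: C_1 → C_0 is given by ∂[p,q] = [q] − [p]. For instance
  ∂AD = D − A.
The 3×3 boundary matrix has rank 2 and Smith normal form diag(1,1).

Reading off H_k = ker ∂_k / im ∂_{k+1}:

  H_0: rank C_0 − rank ∂_1 = 3 − 2 = 1, and the invariant factors of ∂_1 are all 1, so H_0 = Z.
  H_1: rank ker ∂_1 − rank ∂_2 = (3 − 2) − 0 = 1, and there is no ∂_2, so H_1 = Z.

As a check, the Euler characteristic is 3 − 3 = 0, which agrees with 1 − 1 = 0.

H_0 ≅ Z,  H_1 ≅ Z.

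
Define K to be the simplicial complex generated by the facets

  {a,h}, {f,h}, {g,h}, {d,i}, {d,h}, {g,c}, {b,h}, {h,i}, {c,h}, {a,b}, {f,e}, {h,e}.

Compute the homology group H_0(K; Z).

Order the vertices as a < b < c < d < e < f < g < h < i. Listing each simplex with vertices in this order, K has dimension 1 with simplices:

  0-simplices (9): a, b, c, d, e, f, g, h, i
  1-simplices (12): ab, ah, bh, cg, ch, dh, di, ef, eh, fh, gh, hi

so the chain groups are C_0 ≅ Z^9, C_1 ≅ Z^12.

∂_1: C_1 → C_0 maps an edge to its endpoints' difference, ∂[p,q] = q − p. For instance
  ∂ab = b − a.
The 9×12 boundary matrix has rank 8 and Smith normal form diag(1,1,1,1,1,1,1,1).

Reading off H_k = ker ∂_k / im ∂_{k+1}:

  H_0: rank C_0 − rank ∂_1 = 9 − 8 = 1, and the invariant factors of ∂_1 are all 1, so H_0 = Z.

H_0 ≅ Z.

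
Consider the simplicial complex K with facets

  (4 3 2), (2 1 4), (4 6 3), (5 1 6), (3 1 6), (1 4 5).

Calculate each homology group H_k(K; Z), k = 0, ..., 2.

H_0 ≅ Z,  H_1 ≅ Z,  H_2 = 0.

Take the total order 1 < 2 < 3 < 4 < 5 < 6 on the vertex set. Then K (dimension 2) consists of the simplices:

  0-simplices (6): [1], [2], [3], [4], [5], [6]
  1-simplices (12): [1,2], [1,3], [1,4], [1,5], [1,6], [2,3], [2,4], [3,4], [3,6], [4,5], [4,6], [5,6]
  2-simplices (6): [1,2,4], [1,3,6], [1,4,5], [1,5,6], [2,3,4], [3,4,6]

Hence C_0 ≅ Z^6, C_1 ≅ Z^12, C_2 ≅ Z^6.

The boundary map ∂_1: C_1 → C_0 sends each edge [p,q] (with p < q) to q − p.
As a 6×12 matrix over Z this has rank 5, with invariant factors (1,1,1,1,1).

∂_2: C_2 → C_1 maps a triangle to the signed sum of its edges. For instance
  ∂[1,4,5] = [4,5] − [1,5] + [1,4],
  ∂[3,4,6] = [4,6] − [3,6] + [3,4].
This gives a 12×6 integer matrix of rank 6; reducing to Smith normal form yields diagonal entries (1,1,1,1,1,1).

From H_k ≅ ker(∂_k) / im(∂_{k+1}) we obtain:

  H_0: rank C_0 − rank ∂_1 = 6 − 5 = 1, and the invariant factors of ∂_1 are all 1, so H_0 ≅ Z.
  H_1: rank ker ∂_1 − rank ∂_2 = (12 − 5) − 6 = 1, and the invariant factors of ∂_2 are all 1, so H_1 ≅ Z.
  H_2: rank ker ∂_2 − rank ∂_3 = (6 − 6) − 0 = 0, and there is no ∂_3, so H_2 ≅ 0.

As a check, the Euler characteristic is 6 − 12 + 6 = 0, which agrees with 1 − 1 + 0 = 0.
(K is a triangulation of the cylinder S^1 x I.)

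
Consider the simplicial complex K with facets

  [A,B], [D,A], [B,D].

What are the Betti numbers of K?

b_0 = 1, b_1 = 1.

K has 3 vertices, 3 edges.
rank ∂_0 = 0, rank ∂_1 = 2 ⇒ b_0 = 3 − 0 − 2 = 1; all invariant factors of ∂_1 are 1 so no torsion. So H_0 ≅ Z.
rank ∂_1 = 2, rank ∂_2 = 0 ⇒ b_1 = 3 − 2 − 0 = 1. So H_1 ≅ Z.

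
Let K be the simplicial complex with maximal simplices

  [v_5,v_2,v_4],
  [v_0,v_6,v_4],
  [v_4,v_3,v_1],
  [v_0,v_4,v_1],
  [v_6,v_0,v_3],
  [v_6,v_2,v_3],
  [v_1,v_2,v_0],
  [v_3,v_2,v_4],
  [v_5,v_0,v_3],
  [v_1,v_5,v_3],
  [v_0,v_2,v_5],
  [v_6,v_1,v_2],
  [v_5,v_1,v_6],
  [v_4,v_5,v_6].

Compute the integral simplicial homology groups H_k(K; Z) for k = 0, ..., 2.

We work with the vertex ordering v_0 < v_1 < v_2 < v_3 < v_4 < v_5 < v_6. The simplices of K, each written with vertices in increasing order, are:

  0-simplices (7): [v_0], [v_1], [v_2], [v_3], [v_4], [v_5], [v_6]
  1-simplices (21): (21 of them)
  2-simplices (14): (14 of them)

so the chain groups are C_0 ≅ Z^7, C_1 ≅ Z^21, C_2 ≅ Z^14.

∂_1: C_1 → C_0 maps an edge to its endpoints' difference, ∂[p,q] = q − p. For instance
  ∂[v_2,v_6] = [v_6] − [v_2].
The 7×21 boundary matrix has rank 6 and Smith normal form diag(1,1,1,1,1,1).

The boundary map ∂_2: C_2 → C_1 acts by ∂[p,q,r] = [q,r] − [p,r] + [p,q]. For instance
  ∂[v_0,v_1,v_4] = [v_1,v_4] − [v_0,v_4] + [v_0,v_1],
  ∂[v_2,v_4,v_5] = [v_4,v_5] − [v_2,v_5] + [v_2,v_4].
The resulting 21×14 matrix has rank 13, and its Smith normal form has invariant factors (1,1,1,1,1,1,1,1,1,1,1,1,1).

Now H_k = ker ∂_k / im ∂_{k+1}, so:

  H_0: rank C_0 − rank ∂_1 = 7 − 6 = 1, and the invariant factors of ∂_1 are all 1, so H_0 ≅ Z.
  H_1: rank ker ∂_1 − rank ∂_2 = (21 − 6) − 13 = 2, and the invariant factors of ∂_2 are all 1, so H_1 ≅ Z^2.
  H_2: rank ker ∂_2 − rank ∂_3 = (14 − 13) − 0 = 1, and there is no ∂_3, so H_2 ≅ Z.

As a check, the Euler characteristic is 7 − 21 + 14 = 0, which agrees with 1 − 2 + 1 = 0.

H_0 ≅ Z,  H_1 ≅ Z^2,  H_2 ≅ Z.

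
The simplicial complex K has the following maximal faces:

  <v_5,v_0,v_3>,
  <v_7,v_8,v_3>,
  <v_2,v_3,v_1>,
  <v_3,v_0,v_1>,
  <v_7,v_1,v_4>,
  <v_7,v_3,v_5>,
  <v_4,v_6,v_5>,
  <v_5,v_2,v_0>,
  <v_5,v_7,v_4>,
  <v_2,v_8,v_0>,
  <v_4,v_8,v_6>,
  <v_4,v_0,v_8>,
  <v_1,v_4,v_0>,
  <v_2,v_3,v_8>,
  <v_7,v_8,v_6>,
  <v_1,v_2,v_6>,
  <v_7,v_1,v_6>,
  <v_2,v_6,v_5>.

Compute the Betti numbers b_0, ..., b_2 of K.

b_0 = 1, b_1 = 1, b_2 = 0.

We work with the vertex ordering v_0 < v_1 < v_2 < v_3 < v_4 < v_5 < v_6 < v_7 < v_8. The simplices of K, each written with vertices in increasing order, are:

  0-simplices (9): [v_0], [v_1], [v_2], [v_3], [v_4], [v_5], [v_6], [v_7], [v_8]
  1-simplices (27): (27 of them)
  2-simplices (18): (18 of them)

so the chain groups are C_0 ≅ Z^9, C_1 ≅ Z^27, C_2 ≅ Z^18.

Boundary ∂_1: C_1 → C_0 maps an edge to its endpoints' difference, ∂[p,q] = q − p. For instance
  ∂[v_0,v_2] = [v_2] − [v_0].
The resulting 9×27 matrix has rank 8, and its Smith normal form has invariant factors (1,1,1,1,1,1,1,1).

The boundary map ∂_2: C_2 → C_1 maps a triangle to the signed sum of its edges. For instance
  ∂[v_4,v_6,v_8] = [v_6,v_8] − [v_4,v_8] + [v_4,v_6],
  ∂[v_4,v_5,v_7] = [v_5,v_7] − [v_4,v_7] + [v_4,v_5].
The resulting 27×18 matrix has rank 18, and its Smith normal form has invariant factors (1,1,1,1,1,1,1,1,1,1,1,1,1,1,1,1,1,2).

From H_k ≅ ker(∂_k) / im(∂_{k+1}) we obtain:

  H_0: rank C_0 − rank ∂_1 = 9 − 8 = 1, and the invariant factors of ∂_1 are all 1, so H_0 ≅ Z.
  H_1: rank ker ∂_1 − rank ∂_2 = (27 − 8) − 18 = 1, and ∂_2 has invariant factor 2 > 1, so H_1 ≅ Z ⊕ Z_2.
  H_2: rank ker ∂_2 − rank ∂_3 = (18 − 18) − 0 = 0, and there is no ∂_3, so H_2 ≅ 0.

Hence the Betti numbers are b_0 = 1, b_1 = 1, b_2 = 0.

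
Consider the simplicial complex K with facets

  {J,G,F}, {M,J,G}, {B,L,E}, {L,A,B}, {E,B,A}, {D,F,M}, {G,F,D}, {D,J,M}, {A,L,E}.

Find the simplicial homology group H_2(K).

H_2 ≅ Z.

Take the total order A < B < D < E < F < G < J < L < M on the vertex set. Then K (dimension 2) consists of the simplices:

  0-simplices (9): A, B, D, E, F, G, J, L, M
  1-simplices (16): AB, AE, AL, BE, BL, DF, DG, DJ, DM, EL, FG, FJ, FM, GJ, GM, JM
  2-simplices (9): ABE, ABL, AEL, BEL, DFG, DFM, DJM, FGJ, GJM

giving chain groups C_0 ≅ Z^9, C_1 ≅ Z^16, C_2 ≅ Z^9.

∂_1: C_1 → C_0 is given by ∂[p,q] = [q] − [p]. For instance
  ∂AB = B − A.
The resulting 9×16 matrix has rank 7, and its Smith normal form has invariant factors (1,1,1,1,1,1,1).

∂_2: C_2 → C_1 maps a triangle to the signed sum of its edges. For instance
  ∂BEL = EL − BL + BE,
  ∂ABE = BE − AE + AB.
This gives a 16×9 integer matrix of rank 8; reducing to Smith normal form yields diagonal entries (1,1,1,1,1,1,1,1).

Now H_k = ker ∂_k / im ∂_{k+1}, so:

  H_2: rank ker ∂_2 − rank ∂_3 = (9 − 8) − 0 = 1, and there is no ∂_3, so H_2 ≅ Z.

(K is a triangulation of the disjoint union of the Möbius band and the 2-sphere S^2.)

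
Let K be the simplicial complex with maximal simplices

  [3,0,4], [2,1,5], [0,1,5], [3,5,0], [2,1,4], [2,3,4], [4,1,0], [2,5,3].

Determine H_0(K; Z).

H_0 ≅ Z.

We work with the vertex ordering 0 < 1 < 2 < 3 < 4 < 5. The simplices of K, each written with vertices in increasing order, are:

  0-simplices (6): [0], [1], [2], [3], [4], [5]
  1-simplices (12): [0,1], [0,3], [0,4], [0,5], [1,2], [1,4], [1,5], [2,3], [2,4], [2,5], [3,4], [3,5]
  2-simplices (8): [0,1,4], [0,1,5], [0,3,4], [0,3,5], [1,2,4], [1,2,5], [2,3,4], [2,3,5]

giving chain groups C_0 ≅ Z^6, C_1 ≅ Z^12, C_2 ≅ Z^8.

Boundary ∂_1: C_1 → C_0 is given by ∂[p,q] = [q] − [p].
The resulting 6×12 matrix has rank 5, and its Smith normal form has invariant factors (1,1,1,1,1).

The boundary map ∂_2: C_2 → C_1 acts by ∂[p,q,r] = [q,r] − [p,r] + [p,q]. For instance
  ∂[0,3,5] = [3,5] − [0,5] + [0,3],
  ∂[0,1,4] = [1,4] − [0,4] + [0,1].
This gives a 12×8 integer matrix of rank 7; reducing to Smith normal form yields diagonal entries (1,1,1,1,1,1,1).

Now H_k = ker ∂_k / im ∂_{k+1}, so:

  H_0: rank C_0 − rank ∂_1 = 6 − 5 = 1, and the invariant factors of ∂_1 are all 1, so H_0 ≅ Z.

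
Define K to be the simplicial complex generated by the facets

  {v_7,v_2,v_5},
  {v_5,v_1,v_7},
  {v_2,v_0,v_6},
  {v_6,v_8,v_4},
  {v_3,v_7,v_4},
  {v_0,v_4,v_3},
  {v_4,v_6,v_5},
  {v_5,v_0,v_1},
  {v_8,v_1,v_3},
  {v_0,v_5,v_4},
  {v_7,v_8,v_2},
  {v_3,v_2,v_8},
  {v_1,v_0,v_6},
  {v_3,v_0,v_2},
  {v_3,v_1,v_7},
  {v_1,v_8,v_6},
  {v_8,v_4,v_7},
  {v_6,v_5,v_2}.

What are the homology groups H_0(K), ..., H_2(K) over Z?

K has 9 vertices, 27 edges, 18 triangles.
rank ∂_0 = 0, rank ∂_1 = 8 ⇒ b_0 = 9 − 0 − 8 = 1; all invariant factors of ∂_1 are 1 so no torsion. So H_0 = Z.
rank ∂_1 = 8, rank ∂_2 = 18 ⇒ b_1 = 27 − 8 − 18 = 1; ∂_2 has invariant factor(s) [2] giving torsion. So H_1 = Z ⊕ Z/2.
rank ∂_2 = 18, rank ∂_3 = 0 ⇒ b_2 = 18 − 18 − 0 = 0. So H_2 = 0.

H_0 ≅ Z,  H_1 ≅ Z ⊕ Z/2,  H_2 = 0.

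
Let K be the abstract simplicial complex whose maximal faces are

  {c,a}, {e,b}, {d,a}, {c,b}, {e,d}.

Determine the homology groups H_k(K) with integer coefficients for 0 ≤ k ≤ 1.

H_0 = Z,  H_1 = Z.

Fix the vertex order a < b < c < d < e and write every simplex with vertices in increasing order. Then dim K = 1 and the simplices of K are:

  0-simplices (5): a, b, c, d, e
  1-simplices (5): ac, ad, bc, be, de

so the chain groups are C_0 ≅ Z^5, C_1 ≅ Z^5.

The boundary map ∂_1: C_1 → C_0 maps an edge to its endpoints' difference, ∂[p,q] = q − p.
As a 5×5 matrix over Z this has rank 4, with invariant factors (1,1,1,1).

Reading off H_k = ker ∂_k / im ∂_{k+1}:

  H_0: rank C_0 − rank ∂_1 = 5 − 4 = 1, and the invariant factors of ∂_1 are all 1, so H_0 ≅ Z.
  H_1: rank ker ∂_1 − rank ∂_2 = (5 − 4) − 0 = 1, and there is no ∂_2, so H_1 ≅ Z.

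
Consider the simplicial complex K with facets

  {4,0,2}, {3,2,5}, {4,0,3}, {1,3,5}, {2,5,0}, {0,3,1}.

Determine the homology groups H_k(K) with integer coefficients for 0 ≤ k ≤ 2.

Order the vertices as 0 < 1 < 2 < 3 < 4 < 5. Listing each simplex with vertices in this order, K has dimension 2 with simplices:

  0-simplices (6): [0], [1], [2], [3], [4], [5]
  1-simplices (12): [0,1], [0,2], [0,3], [0,4], [0,5], [1,3], [1,5], [2,3], [2,4], [2,5], [3,4], [3,5]
  2-simplices (6): [0,1,3], [0,2,4], [0,2,5], [0,3,4], [1,3,5], [2,3,5]

giving chain groups C_0 ≅ Z^6, C_1 ≅ Z^12, C_2 ≅ Z^6.

∂_1: C_1 → C_0 is given by ∂[p,q] = [q] − [p].
This gives a 6×12 integer matrix of rank 5; reducing to Smith normal form yields diagonal entries (1,1,1,1,1).

The boundary map ∂_2: C_2 → C_1 acts by ∂[p,q,r] = [q,r] − [p,r] + [p,q]. For instance
  ∂[0,3,4] = [3,4] − [0,4] + [0,3],
  ∂[0,1,3] = [1,3] − [0,3] + [0,1].
As a 12×6 matrix over Z this has rank 6, with invariant factors (1,1,1,1,1,1).

From H_k ≅ ker(∂_k) / im(∂_{k+1}) we obtain:

  H_0: rank C_0 − rank ∂_1 = 6 − 5 = 1, and the invariant factors of ∂_1 are all 1, so H_0 ≅ Z.
  H_1: rank ker ∂_1 − rank ∂_2 = (12 − 5) − 6 = 1, and the invariant factors of ∂_2 are all 1, so H_1 ≅ Z.
  H_2: rank ker ∂_2 − rank ∂_3 = (6 − 6) − 0 = 0, and there is no ∂_3, so H_2 ≅ 0.

H_0 = Z,  H_1 = Z,  H_2 = 0.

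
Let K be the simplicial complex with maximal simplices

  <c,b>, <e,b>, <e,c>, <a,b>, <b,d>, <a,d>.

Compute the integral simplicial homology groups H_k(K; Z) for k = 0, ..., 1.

Take the total order a < b < c < d < e on the vertex set. Then K (dimension 1) consists of the simplices:

  0-simplices (5): a, b, c, d, e
  1-simplices (6): ab, ad, bc, bd, be, ce

so the chain groups are C_0 ≅ Z^5, C_1 ≅ Z^6.

Boundary ∂_1: C_1 → C_0 sends each edge [p,q] (with p < q) to q − p.
This gives a 5×6 integer matrix of rank 4; reducing to Smith normal form yields diagonal entries (1,1,1,1).

Now H_k = ker ∂_k / im ∂_{k+1}, so:

  H_0: rank C_0 − rank ∂_1 = 5 − 4 = 1, and the invariant factors of ∂_1 are all 1, so H_0 = Z.
  H_1: rank ker ∂_1 − rank ∂_2 = (6 − 4) − 0 = 2, and there is no ∂_2, so H_1 = Z^2.

(K is a triangulation of a wedge of 2 circles.)

H_0 ≅ Z,  H_1 ≅ Z^2.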